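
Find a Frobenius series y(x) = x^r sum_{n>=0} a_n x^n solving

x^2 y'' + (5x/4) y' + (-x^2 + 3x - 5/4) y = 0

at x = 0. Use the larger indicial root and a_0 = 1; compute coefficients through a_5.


Write in Frobenius form y'' + (p(x)/x) y' + (q(x)/x^2) y = 0:
  p(x) = 5/4,  q(x) = -x^2 + 3x - 5/4.
Indicial equation: r(r-1) + (5/4) r + (-5/4) = 0 -> roots r_1 = 1, r_2 = -5/4.
Take r = r_1 = 1. Let y(x) = x^r sum_{n>=0} a_n x^n with a_0 = 1.
Substitute y = x^r sum a_n x^n and match x^{r+n}. The recurrence is
  D(n) a_n + 3 a_{n-1} - 1 a_{n-2} = 0,  where D(n) = (r+n)(r+n-1) + (5/4)(r+n) + (-5/4).
  a_n = [-3 a_{n-1} + 1 a_{n-2}] / D(n).
Since the indicial polynomial factors as (r - r_1)(r - r_2), D(n) = (r_1 + n - r_1)(r_1 + n - r_2) = n(n + 9/4).
Evaluating step by step (a_0 = 1):
  n = 1: D(1) = 1(1 + 9/4) = 13/4; numerator = -3(1) = -3; a_1 = (-3)/(13/4) = -12/13
  n = 2: D(2) = 2(2 + 9/4) = 17/2; numerator = -3(-12/13) + 1(1) = 49/13; a_2 = (49/13)/(17/2) = 98/221
  n = 3: D(3) = 3(3 + 9/4) = 63/4; numerator = -3(98/221) + 1(-12/13) = -498/221; a_3 = (-498/221)/(63/4) = -664/4641
  n = 4: D(4) = 4(4 + 9/4) = 25; numerator = -3(-664/4641) + 1(98/221) = 1350/1547; a_4 = (1350/1547)/(25) = 54/1547
  n = 5: D(5) = 5(5 + 9/4) = 145/4; numerator = -3(54/1547) + 1(-664/4641) = -1150/4641; a_5 = (-1150/4641)/(145/4) = -920/134589

r = 1; a_0 = 1; a_1 = -12/13; a_2 = 98/221; a_3 = -664/4641; a_4 = 54/1547; a_5 = -920/134589


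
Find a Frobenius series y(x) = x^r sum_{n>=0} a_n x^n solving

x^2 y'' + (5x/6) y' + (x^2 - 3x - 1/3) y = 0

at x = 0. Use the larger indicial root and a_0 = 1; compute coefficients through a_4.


Write in Frobenius form y'' + (p(x)/x) y' + (q(x)/x^2) y = 0:
  p(x) = 5/6,  q(x) = x^2 - 3x - 1/3.
Indicial equation: r(r-1) + (5/6) r + (-1/3) = 0 -> roots r_1 = 2/3, r_2 = -1/2.
Take r = r_1 = 2/3. Let y(x) = x^r sum_{n>=0} a_n x^n with a_0 = 1.
Substitute y = x^r sum a_n x^n and match x^{r+n}. The recurrence is
  D(n) a_n - 3 a_{n-1} + 1 a_{n-2} = 0,  where D(n) = (r+n)(r+n-1) + (5/6)(r+n) + (-1/3).
  a_n = [3 a_{n-1} - 1 a_{n-2}] / D(n).
Since the indicial polynomial factors as (r - r_1)(r - r_2), D(n) = (r_1 + n - r_1)(r_1 + n - r_2) = n(n + 7/6).
Evaluating step by step (a_0 = 1):
  n = 1: D(1) = 1(1 + 7/6) = 13/6; numerator = 3(1) = 3; a_1 = (3)/(13/6) = 18/13
  n = 2: D(2) = 2(2 + 7/6) = 19/3; numerator = 3(18/13) - 1(1) = 41/13; a_2 = (41/13)/(19/3) = 123/247
  n = 3: D(3) = 3(3 + 7/6) = 25/2; numerator = 3(123/247) - 1(18/13) = 27/247; a_3 = (27/247)/(25/2) = 54/6175
  n = 4: D(4) = 4(4 + 7/6) = 62/3; numerator = 3(54/6175) - 1(123/247) = -2913/6175; a_4 = (-2913/6175)/(62/3) = -8739/382850

r = 2/3; a_0 = 1; a_1 = 18/13; a_2 = 123/247; a_3 = 54/6175; a_4 = -8739/382850


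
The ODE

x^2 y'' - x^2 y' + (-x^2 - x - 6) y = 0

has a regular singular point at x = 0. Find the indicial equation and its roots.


Divide by x^2 to reach normal form y'' + P_1(x) y' + P_2(x) y = 0 with P_1(x) = -1 and P_2(x) = -1 - 1/x - 6/x^2.
x = 0 is a singular point because the y-coefficient -1 - 1/x - 6/x^2 has a pole at x = 0.
It is a regular singular point because x P_1(x) = p(x) = -x and x^2 P_2(x) = q(x) = -x^2 - x - 6 are polynomials, hence analytic at x = 0.
p(0) = 0,  q(0) = -6.
Indicial equation: r(r-1) + p(0) r + q(0) = 0, i.e. r^2 + (p(0) - 1) r + q(0) = 0, i.e. r^2 - 1 r - 6 = 0.
Discriminant: (-1)^2 - 4(-6) = 25, so r = (1 ± 5)/2.
Solving: r_1 = 3, r_2 = -2.

indicial: r^2 - 1 r - 6 = 0; roots r_1 = 3, r_2 = -2


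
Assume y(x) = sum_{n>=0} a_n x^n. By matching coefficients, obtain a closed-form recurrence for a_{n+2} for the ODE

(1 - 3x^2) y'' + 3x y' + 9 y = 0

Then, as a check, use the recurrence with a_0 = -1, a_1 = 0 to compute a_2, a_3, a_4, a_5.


Substitute y = sum_n a_n x^n.
(1 - 3 x^2) y'' contributes (n+2)(n+1) a_{n+2} - 3 n(n-1) a_n at x^n.
3 x y'(x) contributes 3 n a_n at x^n.
9 y(x) contributes 9 a_n at x^n.
Matching x^n: (n+2)(n+1) a_{n+2} + (-3 n(n-1) + 3 n + 9) a_n = 0.
Thus a_{n+2} = (3 n(n-1) - 3 n - 9) / ((n+1)(n+2)) * a_n.

Check with a_0 = -1, a_1 = 0 (apply the recurrence for n = 0, 1, 2, 3): a_0 = -1, a_1 = 0, a_2 = 9/2, a_3 = 0, a_4 = -27/8, a_5 = 0.

a_(n+2) = (3 n(n-1) - 3 n - 9) / ((n+1)(n+2)) * a_n; check: a_0 = -1, a_1 = 0, a_2 = 9/2, a_3 = 0, a_4 = -27/8, a_5 = 0


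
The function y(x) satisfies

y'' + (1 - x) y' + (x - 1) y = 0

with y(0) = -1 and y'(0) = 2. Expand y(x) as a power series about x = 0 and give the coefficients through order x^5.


Ansatz: y(x) = sum_{n>=0} a_n x^n, so y'(x) = sum_{n>=1} n a_n x^(n-1) and y''(x) = sum_{n>=2} n(n-1) a_n x^(n-2).
Substitute into P(x) y'' + Q(x) y' + R(x) y = 0 with P(x) = 1, Q(x) = 1 - x, R(x) = x - 1, and match powers of x.
Initial conditions: a_0 = -1, a_1 = 2.
Setting the coefficient of each power of x to zero and solving order by order (substituting the coefficients already found):
  x^0: 2 a_2 + a_1 - a_0 = 0  ->  2 a_2 = -a_1 + a_0 = -3  ->  a_2 = -3/2
  x^1: 6 a_3 + 2 a_2 - 2 a_1 + a_0 = 0  ->  6 a_3 = -2 a_2 + 2 a_1 - a_0 = 8  ->  a_3 = 4/3
  x^2: 12 a_4 + 3 a_3 - 3 a_2 + a_1 = 0  ->  12 a_4 = -3 a_3 + 3 a_2 - a_1 = -21/2  ->  a_4 = -7/8
  x^3: 20 a_5 + 4 a_4 - 4 a_3 + a_2 = 0  ->  20 a_5 = -4 a_4 + 4 a_3 - a_2 = 31/3  ->  a_5 = 31/60
Truncated series: y(x) = -1 + 2 x - (3/2) x^2 + (4/3) x^3 - (7/8) x^4 + (31/60) x^5 + O(x^6).

a_0 = -1; a_1 = 2; a_2 = -3/2; a_3 = 4/3; a_4 = -7/8; a_5 = 31/60


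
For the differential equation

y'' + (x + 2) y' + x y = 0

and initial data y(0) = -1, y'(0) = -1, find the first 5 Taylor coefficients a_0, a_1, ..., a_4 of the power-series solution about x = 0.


Ansatz: y(x) = sum_{n>=0} a_n x^n, so y'(x) = sum_{n>=1} n a_n x^(n-1) and y''(x) = sum_{n>=2} n(n-1) a_n x^(n-2).
Substitute into P(x) y'' + Q(x) y' + R(x) y = 0 with P(x) = 1, Q(x) = x + 2, R(x) = x, and match powers of x.
Initial conditions: a_0 = -1, a_1 = -1.
Setting the coefficient of each power of x to zero and solving order by order (substituting the coefficients already found):
  x^0: 2 a_2 + 2 a_1 = 0  ->  2 a_2 = -2 a_1 = 2  ->  a_2 = 1
  x^1: 6 a_3 + 4 a_2 + a_1 + a_0 = 0  ->  6 a_3 = -4 a_2 - a_1 - a_0 = -2  ->  a_3 = -1/3
  x^2: 12 a_4 + 6 a_3 + 2 a_2 + a_1 = 0  ->  12 a_4 = -6 a_3 - 2 a_2 - a_1 = 1  ->  a_4 = 1/12
Truncated series: y(x) = -1 - x + x^2 - (1/3) x^3 + (1/12) x^4 + O(x^5).

a_0 = -1; a_1 = -1; a_2 = 1; a_3 = -1/3; a_4 = 1/12


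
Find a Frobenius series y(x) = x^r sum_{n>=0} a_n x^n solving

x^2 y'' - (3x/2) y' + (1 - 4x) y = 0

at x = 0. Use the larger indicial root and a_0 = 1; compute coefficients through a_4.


Write in Frobenius form y'' + (p(x)/x) y' + (q(x)/x^2) y = 0:
  p(x) = -3/2,  q(x) = 1 - 4x.
Indicial equation: r(r-1) + (-3/2) r + (1) = 0 -> roots r_1 = 2, r_2 = 1/2.
Take r = r_1 = 2. Let y(x) = x^r sum_{n>=0} a_n x^n with a_0 = 1.
Substitute y = x^r sum a_n x^n and match x^{r+n}. The recurrence is
  D(n) a_n - 4 a_{n-1} = 0,  where D(n) = (r+n)(r+n-1) + (-3/2)(r+n) + (1).
  a_n = 4 / D(n) * a_{n-1}.
Since the indicial polynomial factors as (r - r_1)(r - r_2), D(n) = (r_1 + n - r_1)(r_1 + n - r_2) = n(n + 3/2).
Evaluating step by step (a_0 = 1):
  n = 1: D(1) = 1(1 + 3/2) = 5/2; numerator = 4(1) = 4; a_1 = (4)/(5/2) = 8/5
  n = 2: D(2) = 2(2 + 3/2) = 7; numerator = 4(8/5) = 32/5; a_2 = (32/5)/(7) = 32/35
  n = 3: D(3) = 3(3 + 3/2) = 27/2; numerator = 4(32/35) = 128/35; a_3 = (128/35)/(27/2) = 256/945
  n = 4: D(4) = 4(4 + 3/2) = 22; numerator = 4(256/945) = 1024/945; a_4 = (1024/945)/(22) = 512/10395

r = 2; a_0 = 1; a_1 = 8/5; a_2 = 32/35; a_3 = 256/945; a_4 = 512/10395


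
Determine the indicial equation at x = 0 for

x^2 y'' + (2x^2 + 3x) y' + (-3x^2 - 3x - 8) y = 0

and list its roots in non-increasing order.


Divide by x^2 to reach normal form y'' + P_1(x) y' + P_2(x) y = 0 with P_1(x) = 2 + 3/x and P_2(x) = -3 - 3/x - 8/x^2.
x = 0 is a singular point because the y'-coefficient 2 + 3/x has a pole at x = 0 and the y-coefficient -3 - 3/x - 8/x^2 has a pole at x = 0.
It is a regular singular point because x P_1(x) = p(x) = 2x + 3 and x^2 P_2(x) = q(x) = -3x^2 - 3x - 8 are polynomials, hence analytic at x = 0.
p(0) = 3,  q(0) = -8.
Indicial equation: r(r-1) + p(0) r + q(0) = 0, i.e. r^2 + (p(0) - 1) r + q(0) = 0, i.e. r^2 + 2 r - 8 = 0.
Discriminant: (2)^2 - 4(-8) = 36, so r = (-2 ± 6)/2.
Solving: r_1 = 2, r_2 = -4.

indicial: r^2 + 2 r - 8 = 0; roots r_1 = 2, r_2 = -4


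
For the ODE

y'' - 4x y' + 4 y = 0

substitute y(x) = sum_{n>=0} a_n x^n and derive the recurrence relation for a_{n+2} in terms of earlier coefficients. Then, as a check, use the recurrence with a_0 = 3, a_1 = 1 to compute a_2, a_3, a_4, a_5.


Substitute y = sum_n a_n x^n.
y''(x) has coefficient (n+2)(n+1) a_{n+2} at x^n;
-4 x y'(x) has coefficient -4 n a_n at x^n (shift);
4 y(x) has coefficient 4 a_n at x^n.
Matching x^n: (n+2)(n+1) a_{n+2} + (-4n + 4) a_n = 0.
Thus a_{n+2} = (4n - 4) / ((n+1)(n+2)) * a_n.

Check with a_0 = 3, a_1 = 1 (apply the recurrence for n = 0, 1, 2, 3): a_0 = 3, a_1 = 1, a_2 = -6, a_3 = 0, a_4 = -2, a_5 = 0.

a_(n+2) = (4n - 4) / ((n+1)(n+2)) * a_n; check: a_0 = 3, a_1 = 1, a_2 = -6, a_3 = 0, a_4 = -2, a_5 = 0


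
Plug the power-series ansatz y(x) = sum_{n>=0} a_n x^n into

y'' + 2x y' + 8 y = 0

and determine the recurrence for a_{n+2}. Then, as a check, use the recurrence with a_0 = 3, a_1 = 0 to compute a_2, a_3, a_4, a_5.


Substitute y = sum_n a_n x^n.
y''(x) has coefficient (n+2)(n+1) a_{n+2} at x^n;
2 x y'(x) has coefficient 2 n a_n at x^n (shift);
8 y(x) has coefficient 8 a_n at x^n.
Matching x^n: (n+2)(n+1) a_{n+2} + (2n + 8) a_n = 0.
Thus a_{n+2} = (-2n - 8) / ((n+1)(n+2)) * a_n.

Check with a_0 = 3, a_1 = 0 (apply the recurrence for n = 0, 1, 2, 3): a_0 = 3, a_1 = 0, a_2 = -12, a_3 = 0, a_4 = 12, a_5 = 0.

a_(n+2) = (-2n - 8) / ((n+1)(n+2)) * a_n; check: a_0 = 3, a_1 = 0, a_2 = -12, a_3 = 0, a_4 = 12, a_5 = 0


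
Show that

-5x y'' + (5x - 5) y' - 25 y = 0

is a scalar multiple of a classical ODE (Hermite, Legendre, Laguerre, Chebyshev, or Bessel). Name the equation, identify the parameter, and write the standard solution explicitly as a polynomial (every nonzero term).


All three coefficients share the factor -5; dividing through by -5 gives  x y'' + (1 - x) y' + 5 y = 0.
This matches the Laguerre equation x y'' + (1 - x) y' + n y = 0 with n = 5; the polynomial solution is L_5(x).
With y = sum_k a_k x^k, matching x^k gives (k+1)k a_{k+1} + (k+1) a_{k+1} - k a_k + n a_k = 0, i.e. (k+1)^2 a_{k+1} = (k - n) a_k = (k - 5) a_k. The right side vanishes at k = 5, so the series terminates at degree 5.
Standard normalization L_n(0) = 1 gives a_0 = 1. Work upward with a_{k+1} = (k - 5) a_k / (k+1)^2:
  a_1 = (0 - 5)(1) / 1^2 = -5/1 = -5
  a_2 = (1 - 5)(-5) / 2^2 = 20/4 = 5
  a_3 = (2 - 5)(5) / 3^2 = -15/9 = -5/3
  a_4 = (3 - 5)(-5/3) / 4^2 = (10/3)/16 = 5/24
  a_5 = (4 - 5)(5/24) / 5^2 = (-5/24)/25 = -1/120
Hence L_5(x) = -x^5/120 + 5 x^4/24 - 5 x^3/3 + 5 x^2 - 5 x + 1.

L_5(x); series = -x^5/120 + 5 x^4/24 - 5 x^3/3 + 5 x^2 - 5 x + 1


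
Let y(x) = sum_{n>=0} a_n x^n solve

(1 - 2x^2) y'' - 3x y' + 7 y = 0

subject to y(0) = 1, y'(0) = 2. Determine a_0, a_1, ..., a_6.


Ansatz: y(x) = sum_{n>=0} a_n x^n, so y'(x) = sum_{n>=1} n a_n x^(n-1) and y''(x) = sum_{n>=2} n(n-1) a_n x^(n-2).
Substitute into P(x) y'' + Q(x) y' + R(x) y = 0 with P(x) = 1 - 2x^2, Q(x) = -3x, R(x) = 7, and match powers of x.
Initial conditions: a_0 = 1, a_1 = 2.
Setting the coefficient of each power of x to zero and solving order by order (substituting the coefficients already found):
  x^0: 2 a_2 + 7 a_0 = 0  ->  2 a_2 = -7 a_0 = -7  ->  a_2 = -7/2
  x^1: 6 a_3 + 4 a_1 = 0  ->  6 a_3 = -4 a_1 = -8  ->  a_3 = -4/3
  x^2: 12 a_4 - 3 a_2 = 0  ->  12 a_4 = 3 a_2 = -21/2  ->  a_4 = -7/8
  x^3: 20 a_5 - 14 a_3 = 0  ->  20 a_5 = 14 a_3 = -56/3  ->  a_5 = -14/15
  x^4: 30 a_6 - 29 a_4 = 0  ->  30 a_6 = 29 a_4 = -203/8  ->  a_6 = -203/240
Truncated series: y(x) = 1 + 2 x - (7/2) x^2 - (4/3) x^3 - (7/8) x^4 - (14/15) x^5 - (203/240) x^6 + O(x^7).

a_0 = 1; a_1 = 2; a_2 = -7/2; a_3 = -4/3; a_4 = -7/8; a_5 = -14/15; a_6 = -203/240


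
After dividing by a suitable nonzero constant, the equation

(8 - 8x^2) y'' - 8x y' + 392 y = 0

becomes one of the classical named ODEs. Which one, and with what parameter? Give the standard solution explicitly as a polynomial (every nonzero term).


All three coefficients share the factor 8; dividing through by 8 gives  (1 - x^2) y'' - x y' + 49 y = 0.
This matches the Chebyshev equation (1 - x^2) y'' - x y' + n^2 y = 0 (note the -x y' term, not -2x y') with n^2 = 49, so n = 7; the polynomial solution is T_7(x).
With y = sum_k a_k x^k, matching x^k gives (k+2)(k+1) a_{k+2} = (k^2 - n^2) a_k = (k - 7)(k + 7) a_k. The right side vanishes at k = 7, so the series with the parity of 7 terminates at degree 7.
Standard normalization: leading coefficient of T_n is 2^(n-1), so a_7 = 2^6 = 64. Work downward with a_k = (k+1)(k+2) a_{k+2} / ((k - 7)(k + 7)):
  a_5 = (6)(7)(64) / ((5 - 7)(5 + 7)) = 2688/(-24) = -112
  a_3 = (4)(5)(-112) / ((3 - 7)(3 + 7)) = -2240/(-40) = 56
  a_1 = (2)(3)(56) / ((1 - 7)(1 + 7)) = 336/(-48) = -7
Hence T_7(x) = 64 x^7 - 112 x^5 + 56 x^3 - 7 x.

T_7(x); series = 64 x^7 - 112 x^5 + 56 x^3 - 7 x


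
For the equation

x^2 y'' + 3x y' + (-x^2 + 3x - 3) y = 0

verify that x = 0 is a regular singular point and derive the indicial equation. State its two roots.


Divide by x^2 to reach normal form y'' + P_1(x) y' + P_2(x) y = 0 with P_1(x) = 3/x and P_2(x) = -1 + 3/x - 3/x^2.
x = 0 is a singular point because the y'-coefficient 3/x has a pole at x = 0 and the y-coefficient -1 + 3/x - 3/x^2 has a pole at x = 0.
It is a regular singular point because x P_1(x) = p(x) = 3 and x^2 P_2(x) = q(x) = -x^2 + 3x - 3 are polynomials, hence analytic at x = 0.
p(0) = 3,  q(0) = -3.
Indicial equation: r(r-1) + p(0) r + q(0) = 0, i.e. r^2 + (p(0) - 1) r + q(0) = 0, i.e. r^2 + 2 r - 3 = 0.
Discriminant: (2)^2 - 4(-3) = 16, so r = (-2 ± 4)/2.
Solving: r_1 = 1, r_2 = -3.

indicial: r^2 + 2 r - 3 = 0; roots r_1 = 1, r_2 = -3


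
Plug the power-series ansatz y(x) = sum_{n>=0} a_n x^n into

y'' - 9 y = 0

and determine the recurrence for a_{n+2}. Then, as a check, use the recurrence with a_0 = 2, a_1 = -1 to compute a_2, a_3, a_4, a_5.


Substitute y = sum_n a_n x^n into y'' + (const) y = 0.
y''(x) = sum_{n>=0} (n+2)(n+1) a_{n+2} x^n.
The ODE becomes sum_n [(n+2)(n+1) a_{n+2} - 9 a_n] x^n = 0.
Setting each coefficient to zero gives the recurrence:
  (n+2)(n+1) a_{n+2} - 9 a_n = 0,
  a_{n+2} = 9 / ((n+1)(n+2)) a_n.

Check with a_0 = 2, a_1 = -1 (apply the recurrence for n = 0, 1, 2, 3): a_0 = 2, a_1 = -1, a_2 = 9, a_3 = -3/2, a_4 = 27/4, a_5 = -27/40.

a_{n+2} = 9/((n+1)(n+2)) * a_n; check: a_0 = 2, a_1 = -1, a_2 = 9, a_3 = -3/2, a_4 = 27/4, a_5 = -27/40


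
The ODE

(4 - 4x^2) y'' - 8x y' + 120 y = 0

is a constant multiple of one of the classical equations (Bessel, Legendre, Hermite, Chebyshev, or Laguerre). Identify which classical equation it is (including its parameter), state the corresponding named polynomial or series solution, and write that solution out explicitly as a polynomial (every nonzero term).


All three coefficients share the factor 4; dividing through by 4 gives  (1 - x^2) y'' - 2x y' + 30 y = 0.
This matches the Legendre equation (1 - x^2) y'' - 2x y' + n(n+1) y = 0 (note the -2x y' term) with n(n+1) = 30, so n = 5; the polynomial solution is P_5(x).
With y = sum_k a_k x^k, matching x^k gives (k+2)(k+1) a_{k+2} = [k(k+1) - n(n+1)] a_k = (k - 5)(k + 6) a_k. The right side vanishes at k = 5, so the series with the parity of 5 terminates at degree 5.
Standard normalization (P_n(1) = 1): leading coefficient (2n)!/(2^n (n!)^2) = 3628800/(32*14400) = 63/8, so a_5 = 63/8. Work downward with a_k = (k+1)(k+2) a_{k+2} / ((k - 5)(k + 6)):
  a_3 = (4)(5)(63/8) / ((3 - 5)(3 + 6)) = (315/2)/(-18) = -35/4
  a_1 = (2)(3)(-35/4) / ((1 - 5)(1 + 6)) = (-105/2)/(-28) = 15/8
Hence P_5(x) = 63 x^5/8 - 35 x^3/4 + 15 x/8.

P_5(x); series = 63 x^5/8 - 35 x^3/4 + 15 x/8


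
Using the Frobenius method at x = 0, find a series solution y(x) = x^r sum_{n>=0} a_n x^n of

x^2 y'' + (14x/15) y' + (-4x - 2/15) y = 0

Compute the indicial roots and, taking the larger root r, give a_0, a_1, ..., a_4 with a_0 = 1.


Write in Frobenius form y'' + (p(x)/x) y' + (q(x)/x^2) y = 0:
  p(x) = 14/15,  q(x) = -4x - 2/15.
Indicial equation: r(r-1) + (14/15) r + (-2/15) = 0 -> roots r_1 = 2/5, r_2 = -1/3.
Take r = r_1 = 2/5. Let y(x) = x^r sum_{n>=0} a_n x^n with a_0 = 1.
Substitute y = x^r sum a_n x^n and match x^{r+n}. The recurrence is
  D(n) a_n - 4 a_{n-1} = 0,  where D(n) = (r+n)(r+n-1) + (14/15)(r+n) + (-2/15).
  a_n = 4 / D(n) * a_{n-1}.
Since the indicial polynomial factors as (r - r_1)(r - r_2), D(n) = (r_1 + n - r_1)(r_1 + n - r_2) = n(n + 11/15).
Evaluating step by step (a_0 = 1):
  n = 1: D(1) = 1(1 + 11/15) = 26/15; numerator = 4(1) = 4; a_1 = (4)/(26/15) = 30/13
  n = 2: D(2) = 2(2 + 11/15) = 82/15; numerator = 4(30/13) = 120/13; a_2 = (120/13)/(82/15) = 900/533
  n = 3: D(3) = 3(3 + 11/15) = 56/5; numerator = 4(900/533) = 3600/533; a_3 = (3600/533)/(56/5) = 2250/3731
  n = 4: D(4) = 4(4 + 11/15) = 284/15; numerator = 4(2250/3731) = 9000/3731; a_4 = (9000/3731)/(284/15) = 33750/264901

r = 2/5; a_0 = 1; a_1 = 30/13; a_2 = 900/533; a_3 = 2250/3731; a_4 = 33750/264901


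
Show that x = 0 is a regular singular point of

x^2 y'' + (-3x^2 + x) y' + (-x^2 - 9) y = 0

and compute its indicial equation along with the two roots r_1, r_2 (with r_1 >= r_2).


Divide by x^2 to reach normal form y'' + P_1(x) y' + P_2(x) y = 0 with P_1(x) = -3 + 1/x and P_2(x) = -1 - 9/x^2.
x = 0 is a singular point because the y'-coefficient -3 + 1/x has a pole at x = 0 and the y-coefficient -1 - 9/x^2 has a pole at x = 0.
It is a regular singular point because x P_1(x) = p(x) = 1 - 3x and x^2 P_2(x) = q(x) = -x^2 - 9 are polynomials, hence analytic at x = 0.
p(0) = 1,  q(0) = -9.
Indicial equation: r(r-1) + p(0) r + q(0) = 0, i.e. r^2 + (p(0) - 1) r + q(0) = 0, i.e. r^2 - 9 = 0.
Discriminant: (0)^2 - 4(-9) = 36, so r = (0 ± 6)/2.
Solving: r_1 = 3, r_2 = -3.

indicial: r^2 - 9 = 0; roots r_1 = 3, r_2 = -3


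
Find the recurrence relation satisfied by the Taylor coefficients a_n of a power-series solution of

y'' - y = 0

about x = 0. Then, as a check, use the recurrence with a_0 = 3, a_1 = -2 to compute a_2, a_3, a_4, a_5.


Substitute y = sum_n a_n x^n into y'' + (const) y = 0.
y''(x) = sum_{n>=0} (n+2)(n+1) a_{n+2} x^n.
The ODE becomes sum_n [(n+2)(n+1) a_{n+2} - 1 a_n] x^n = 0.
Setting each coefficient to zero gives the recurrence:
  (n+2)(n+1) a_{n+2} - 1 a_n = 0,
  a_{n+2} = 1 / ((n+1)(n+2)) a_n.

Check with a_0 = 3, a_1 = -2 (apply the recurrence for n = 0, 1, 2, 3): a_0 = 3, a_1 = -2, a_2 = 3/2, a_3 = -1/3, a_4 = 1/8, a_5 = -1/60.

a_{n+2} = 1/((n+1)(n+2)) * a_n; check: a_0 = 3, a_1 = -2, a_2 = 3/2, a_3 = -1/3, a_4 = 1/8, a_5 = -1/60


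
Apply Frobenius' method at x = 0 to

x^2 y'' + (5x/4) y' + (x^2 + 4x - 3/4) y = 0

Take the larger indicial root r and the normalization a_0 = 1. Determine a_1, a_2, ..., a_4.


Write in Frobenius form y'' + (p(x)/x) y' + (q(x)/x^2) y = 0:
  p(x) = 5/4,  q(x) = x^2 + 4x - 3/4.
Indicial equation: r(r-1) + (5/4) r + (-3/4) = 0 -> roots r_1 = 3/4, r_2 = -1.
Take r = r_1 = 3/4. Let y(x) = x^r sum_{n>=0} a_n x^n with a_0 = 1.
Substitute y = x^r sum a_n x^n and match x^{r+n}. The recurrence is
  D(n) a_n + 4 a_{n-1} + 1 a_{n-2} = 0,  where D(n) = (r+n)(r+n-1) + (5/4)(r+n) + (-3/4).
  a_n = [-4 a_{n-1} - 1 a_{n-2}] / D(n).
Since the indicial polynomial factors as (r - r_1)(r - r_2), D(n) = (r_1 + n - r_1)(r_1 + n - r_2) = n(n + 7/4).
Evaluating step by step (a_0 = 1):
  n = 1: D(1) = 1(1 + 7/4) = 11/4; numerator = -4(1) = -4; a_1 = (-4)/(11/4) = -16/11
  n = 2: D(2) = 2(2 + 7/4) = 15/2; numerator = -4(-16/11) - 1(1) = 53/11; a_2 = (53/11)/(15/2) = 106/165
  n = 3: D(3) = 3(3 + 7/4) = 57/4; numerator = -4(106/165) - 1(-16/11) = -184/165; a_3 = (-184/165)/(57/4) = -736/9405
  n = 4: D(4) = 4(4 + 7/4) = 23; numerator = -4(-736/9405) - 1(106/165) = -3098/9405; a_4 = (-3098/9405)/(23) = -3098/216315

r = 3/4; a_0 = 1; a_1 = -16/11; a_2 = 106/165; a_3 = -736/9405; a_4 = -3098/216315


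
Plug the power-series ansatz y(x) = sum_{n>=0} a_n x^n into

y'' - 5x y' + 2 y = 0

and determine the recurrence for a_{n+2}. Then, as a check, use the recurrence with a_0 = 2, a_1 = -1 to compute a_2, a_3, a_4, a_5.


Substitute y = sum_n a_n x^n.
y''(x) has coefficient (n+2)(n+1) a_{n+2} at x^n;
-5 x y'(x) has coefficient -5 n a_n at x^n (shift);
2 y(x) has coefficient 2 a_n at x^n.
Matching x^n: (n+2)(n+1) a_{n+2} + (-5n + 2) a_n = 0.
Thus a_{n+2} = (5n - 2) / ((n+1)(n+2)) * a_n.

Check with a_0 = 2, a_1 = -1 (apply the recurrence for n = 0, 1, 2, 3): a_0 = 2, a_1 = -1, a_2 = -2, a_3 = -1/2, a_4 = -4/3, a_5 = -13/40.

a_(n+2) = (5n - 2) / ((n+1)(n+2)) * a_n; check: a_0 = 2, a_1 = -1, a_2 = -2, a_3 = -1/2, a_4 = -4/3, a_5 = -13/40


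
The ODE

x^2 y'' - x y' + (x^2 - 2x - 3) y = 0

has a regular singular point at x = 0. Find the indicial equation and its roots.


Divide by x^2 to reach normal form y'' + P_1(x) y' + P_2(x) y = 0 with P_1(x) = -1/x and P_2(x) = 1 - 2/x - 3/x^2.
x = 0 is a singular point because the y'-coefficient -1/x has a pole at x = 0 and the y-coefficient 1 - 2/x - 3/x^2 has a pole at x = 0.
It is a regular singular point because x P_1(x) = p(x) = -1 and x^2 P_2(x) = q(x) = x^2 - 2x - 3 are polynomials, hence analytic at x = 0.
p(0) = -1,  q(0) = -3.
Indicial equation: r(r-1) + p(0) r + q(0) = 0, i.e. r^2 + (p(0) - 1) r + q(0) = 0, i.e. r^2 - 2 r - 3 = 0.
Discriminant: (-2)^2 - 4(-3) = 16, so r = (2 ± 4)/2.
Solving: r_1 = 3, r_2 = -1.

indicial: r^2 - 2 r - 3 = 0; roots r_1 = 3, r_2 = -1


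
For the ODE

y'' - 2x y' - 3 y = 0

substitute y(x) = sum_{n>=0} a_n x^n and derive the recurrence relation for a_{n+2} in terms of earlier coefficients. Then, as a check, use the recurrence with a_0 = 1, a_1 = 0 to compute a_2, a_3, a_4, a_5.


Substitute y = sum_n a_n x^n.
y''(x) has coefficient (n+2)(n+1) a_{n+2} at x^n;
-2 x y'(x) has coefficient -2 n a_n at x^n (shift);
-3 y(x) has coefficient -3 a_n at x^n.
Matching x^n: (n+2)(n+1) a_{n+2} + (-2n - 3) a_n = 0.
Thus a_{n+2} = (2n + 3) / ((n+1)(n+2)) * a_n.

Check with a_0 = 1, a_1 = 0 (apply the recurrence for n = 0, 1, 2, 3): a_0 = 1, a_1 = 0, a_2 = 3/2, a_3 = 0, a_4 = 7/8, a_5 = 0.

a_(n+2) = (2n + 3) / ((n+1)(n+2)) * a_n; check: a_0 = 1, a_1 = 0, a_2 = 3/2, a_3 = 0, a_4 = 7/8, a_5 = 0


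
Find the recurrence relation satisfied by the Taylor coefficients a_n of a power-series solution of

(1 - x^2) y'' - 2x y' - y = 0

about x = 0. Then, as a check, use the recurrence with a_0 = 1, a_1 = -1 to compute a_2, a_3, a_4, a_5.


Substitute y = sum_n a_n x^n.
(1 - 1 x^2) y'' contributes (n+2)(n+1) a_{n+2} - n(n-1) a_n at x^n.
-2 x y'(x) contributes -2 n a_n at x^n.
-y(x) contributes -1 a_n at x^n.
Matching x^n: (n+2)(n+1) a_{n+2} + (-n(n-1) - 2 n - 1) a_n = 0.
Thus a_{n+2} = (n(n-1) + 2 n + 1) / ((n+1)(n+2)) * a_n.

Check with a_0 = 1, a_1 = -1 (apply the recurrence for n = 0, 1, 2, 3): a_0 = 1, a_1 = -1, a_2 = 1/2, a_3 = -1/2, a_4 = 7/24, a_5 = -13/40.

a_(n+2) = (n(n-1) + 2 n + 1) / ((n+1)(n+2)) * a_n; check: a_0 = 1, a_1 = -1, a_2 = 1/2, a_3 = -1/2, a_4 = 7/24, a_5 = -13/40


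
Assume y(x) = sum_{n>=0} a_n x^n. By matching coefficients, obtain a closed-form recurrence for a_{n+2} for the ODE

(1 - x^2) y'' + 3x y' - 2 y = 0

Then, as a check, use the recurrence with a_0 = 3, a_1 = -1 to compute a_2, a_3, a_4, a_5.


Substitute y = sum_n a_n x^n.
(1 - 1 x^2) y'' contributes (n+2)(n+1) a_{n+2} - n(n-1) a_n at x^n.
3 x y'(x) contributes 3 n a_n at x^n.
-2 y(x) contributes -2 a_n at x^n.
Matching x^n: (n+2)(n+1) a_{n+2} + (-n(n-1) + 3 n - 2) a_n = 0.
Thus a_{n+2} = (n(n-1) - 3 n + 2) / ((n+1)(n+2)) * a_n.

Check with a_0 = 3, a_1 = -1 (apply the recurrence for n = 0, 1, 2, 3): a_0 = 3, a_1 = -1, a_2 = 3, a_3 = 1/6, a_4 = -1/2, a_5 = -1/120.

a_(n+2) = (n(n-1) - 3 n + 2) / ((n+1)(n+2)) * a_n; check: a_0 = 3, a_1 = -1, a_2 = 3, a_3 = 1/6, a_4 = -1/2, a_5 = -1/120


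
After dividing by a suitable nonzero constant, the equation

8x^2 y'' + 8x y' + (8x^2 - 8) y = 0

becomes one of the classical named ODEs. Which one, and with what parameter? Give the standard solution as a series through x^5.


All three coefficients share the factor 8; dividing through by 8 gives  x^2 y'' + x y' + (x^2 - 1) y = 0.
This matches the Bessel equation x^2 y'' + x y' + (x^2 - nu^2) y = 0 with nu^2 = 1, so nu = 1; the solution bounded at x = 0 is J_1(x).
Frobenius at x = 0: indicial roots ±nu; for r = nu the recurrence k(k + 2nu) c_k = -c_{k-2} gives the standard series J_nu(x) = sum_{k>=0} (-1)^k / (k! (k+nu)!) (x/2)^(2k+nu). Evaluate the first 3 terms:
  k = 0: (-1)^0 / (0! * 1! * 2^1) x^1 = 1/(1*1*2) x^1 = (1/2) x^1
  k = 1: (-1)^1 / (1! * 2! * 2^3) x^3 = -1/(1*2*8) x^3 = (-1/16) x^3
  k = 2: (-1)^2 / (2! * 3! * 2^5) x^5 = 1/(2*6*32) x^5 = (1/384) x^5
Hence J_1(x) = x^5/384 - x^3/16 + x/2 + ....

J_1(x); series = x^5/384 - x^3/16 + x/2


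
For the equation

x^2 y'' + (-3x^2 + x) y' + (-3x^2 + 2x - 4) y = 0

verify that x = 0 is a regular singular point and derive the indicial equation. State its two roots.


Divide by x^2 to reach normal form y'' + P_1(x) y' + P_2(x) y = 0 with P_1(x) = -3 + 1/x and P_2(x) = -3 + 2/x - 4/x^2.
x = 0 is a singular point because the y'-coefficient -3 + 1/x has a pole at x = 0 and the y-coefficient -3 + 2/x - 4/x^2 has a pole at x = 0.
It is a regular singular point because x P_1(x) = p(x) = 1 - 3x and x^2 P_2(x) = q(x) = -3x^2 + 2x - 4 are polynomials, hence analytic at x = 0.
p(0) = 1,  q(0) = -4.
Indicial equation: r(r-1) + p(0) r + q(0) = 0, i.e. r^2 + (p(0) - 1) r + q(0) = 0, i.e. r^2 - 4 = 0.
Discriminant: (0)^2 - 4(-4) = 16, so r = (0 ± 4)/2.
Solving: r_1 = 2, r_2 = -2.

indicial: r^2 - 4 = 0; roots r_1 = 2, r_2 = -2


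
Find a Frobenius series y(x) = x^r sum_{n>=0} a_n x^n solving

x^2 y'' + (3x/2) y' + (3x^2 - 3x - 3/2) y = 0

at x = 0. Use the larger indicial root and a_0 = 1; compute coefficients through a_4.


Write in Frobenius form y'' + (p(x)/x) y' + (q(x)/x^2) y = 0:
  p(x) = 3/2,  q(x) = 3x^2 - 3x - 3/2.
Indicial equation: r(r-1) + (3/2) r + (-3/2) = 0 -> roots r_1 = 1, r_2 = -3/2.
Take r = r_1 = 1. Let y(x) = x^r sum_{n>=0} a_n x^n with a_0 = 1.
Substitute y = x^r sum a_n x^n and match x^{r+n}. The recurrence is
  D(n) a_n - 3 a_{n-1} + 3 a_{n-2} = 0,  where D(n) = (r+n)(r+n-1) + (3/2)(r+n) + (-3/2).
  a_n = [3 a_{n-1} - 3 a_{n-2}] / D(n).
Since the indicial polynomial factors as (r - r_1)(r - r_2), D(n) = (r_1 + n - r_1)(r_1 + n - r_2) = n(n + 5/2).
Evaluating step by step (a_0 = 1):
  n = 1: D(1) = 1(1 + 5/2) = 7/2; numerator = 3(1) = 3; a_1 = (3)/(7/2) = 6/7
  n = 2: D(2) = 2(2 + 5/2) = 9; numerator = 3(6/7) - 3(1) = -3/7; a_2 = (-3/7)/(9) = -1/21
  n = 3: D(3) = 3(3 + 5/2) = 33/2; numerator = 3(-1/21) - 3(6/7) = -19/7; a_3 = (-19/7)/(33/2) = -38/231
  n = 4: D(4) = 4(4 + 5/2) = 26; numerator = 3(-38/231) - 3(-1/21) = -27/77; a_4 = (-27/77)/(26) = -27/2002

r = 1; a_0 = 1; a_1 = 6/7; a_2 = -1/21; a_3 = -38/231; a_4 = -27/2002


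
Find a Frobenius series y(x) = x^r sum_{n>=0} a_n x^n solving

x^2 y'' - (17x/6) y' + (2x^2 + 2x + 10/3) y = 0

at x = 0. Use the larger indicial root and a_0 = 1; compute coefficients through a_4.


Write in Frobenius form y'' + (p(x)/x) y' + (q(x)/x^2) y = 0:
  p(x) = -17/6,  q(x) = 2x^2 + 2x + 10/3.
Indicial equation: r(r-1) + (-17/6) r + (10/3) = 0 -> roots r_1 = 5/2, r_2 = 4/3.
Take r = r_1 = 5/2. Let y(x) = x^r sum_{n>=0} a_n x^n with a_0 = 1.
Substitute y = x^r sum a_n x^n and match x^{r+n}. The recurrence is
  D(n) a_n + 2 a_{n-1} + 2 a_{n-2} = 0,  where D(n) = (r+n)(r+n-1) + (-17/6)(r+n) + (10/3).
  a_n = [-2 a_{n-1} - 2 a_{n-2}] / D(n).
Since the indicial polynomial factors as (r - r_1)(r - r_2), D(n) = (r_1 + n - r_1)(r_1 + n - r_2) = n(n + 7/6).
Evaluating step by step (a_0 = 1):
  n = 1: D(1) = 1(1 + 7/6) = 13/6; numerator = -2(1) = -2; a_1 = (-2)/(13/6) = -12/13
  n = 2: D(2) = 2(2 + 7/6) = 19/3; numerator = -2(-12/13) - 2(1) = -2/13; a_2 = (-2/13)/(19/3) = -6/247
  n = 3: D(3) = 3(3 + 7/6) = 25/2; numerator = -2(-6/247) - 2(-12/13) = 36/19; a_3 = (36/19)/(25/2) = 72/475
  n = 4: D(4) = 4(4 + 7/6) = 62/3; numerator = -2(72/475) - 2(-6/247) = -1572/6175; a_4 = (-1572/6175)/(62/3) = -2358/191425

r = 5/2; a_0 = 1; a_1 = -12/13; a_2 = -6/247; a_3 = 72/475; a_4 = -2358/191425


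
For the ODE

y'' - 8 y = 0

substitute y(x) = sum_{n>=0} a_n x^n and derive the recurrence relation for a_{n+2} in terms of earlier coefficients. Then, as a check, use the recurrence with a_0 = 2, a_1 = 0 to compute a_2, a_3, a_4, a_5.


Substitute y = sum_n a_n x^n into y'' + (const) y = 0.
y''(x) = sum_{n>=0} (n+2)(n+1) a_{n+2} x^n.
The ODE becomes sum_n [(n+2)(n+1) a_{n+2} - 8 a_n] x^n = 0.
Setting each coefficient to zero gives the recurrence:
  (n+2)(n+1) a_{n+2} - 8 a_n = 0,
  a_{n+2} = 8 / ((n+1)(n+2)) a_n.

Check with a_0 = 2, a_1 = 0 (apply the recurrence for n = 0, 1, 2, 3): a_0 = 2, a_1 = 0, a_2 = 8, a_3 = 0, a_4 = 16/3, a_5 = 0.

a_{n+2} = 8/((n+1)(n+2)) * a_n; check: a_0 = 2, a_1 = 0, a_2 = 8, a_3 = 0, a_4 = 16/3, a_5 = 0


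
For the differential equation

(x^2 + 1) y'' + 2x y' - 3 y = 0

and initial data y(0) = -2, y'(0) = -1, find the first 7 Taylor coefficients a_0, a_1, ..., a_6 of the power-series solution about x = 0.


Ansatz: y(x) = sum_{n>=0} a_n x^n, so y'(x) = sum_{n>=1} n a_n x^(n-1) and y''(x) = sum_{n>=2} n(n-1) a_n x^(n-2).
Substitute into P(x) y'' + Q(x) y' + R(x) y = 0 with P(x) = x^2 + 1, Q(x) = 2x, R(x) = -3, and match powers of x.
Initial conditions: a_0 = -2, a_1 = -1.
Setting the coefficient of each power of x to zero and solving order by order (substituting the coefficients already found):
  x^0: 2 a_2 - 3 a_0 = 0  ->  2 a_2 = 3 a_0 = -6  ->  a_2 = -3
  x^1: 6 a_3 - a_1 = 0  ->  6 a_3 = a_1 = -1  ->  a_3 = -1/6
  x^2: 12 a_4 + 3 a_2 = 0  ->  12 a_4 = -3 a_2 = 9  ->  a_4 = 3/4
  x^3: 20 a_5 + 9 a_3 = 0  ->  20 a_5 = -9 a_3 = 3/2  ->  a_5 = 3/40
  x^4: 30 a_6 + 17 a_4 = 0  ->  30 a_6 = -17 a_4 = -51/4  ->  a_6 = -17/40
Truncated series: y(x) = -2 - x - 3 x^2 - (1/6) x^3 + (3/4) x^4 + (3/40) x^5 - (17/40) x^6 + O(x^7).

a_0 = -2; a_1 = -1; a_2 = -3; a_3 = -1/6; a_4 = 3/4; a_5 = 3/40; a_6 = -17/40


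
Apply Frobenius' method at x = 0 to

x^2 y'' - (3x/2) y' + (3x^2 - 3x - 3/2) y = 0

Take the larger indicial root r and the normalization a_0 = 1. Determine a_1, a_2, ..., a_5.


Write in Frobenius form y'' + (p(x)/x) y' + (q(x)/x^2) y = 0:
  p(x) = -3/2,  q(x) = 3x^2 - 3x - 3/2.
Indicial equation: r(r-1) + (-3/2) r + (-3/2) = 0 -> roots r_1 = 3, r_2 = -1/2.
Take r = r_1 = 3. Let y(x) = x^r sum_{n>=0} a_n x^n with a_0 = 1.
Substitute y = x^r sum a_n x^n and match x^{r+n}. The recurrence is
  D(n) a_n - 3 a_{n-1} + 3 a_{n-2} = 0,  where D(n) = (r+n)(r+n-1) + (-3/2)(r+n) + (-3/2).
  a_n = [3 a_{n-1} - 3 a_{n-2}] / D(n).
Since the indicial polynomial factors as (r - r_1)(r - r_2), D(n) = (r_1 + n - r_1)(r_1 + n - r_2) = n(n + 7/2).
Evaluating step by step (a_0 = 1):
  n = 1: D(1) = 1(1 + 7/2) = 9/2; numerator = 3(1) = 3; a_1 = (3)/(9/2) = 2/3
  n = 2: D(2) = 2(2 + 7/2) = 11; numerator = 3(2/3) - 3(1) = -1; a_2 = (-1)/(11) = -1/11
  n = 3: D(3) = 3(3 + 7/2) = 39/2; numerator = 3(-1/11) - 3(2/3) = -25/11; a_3 = (-25/11)/(39/2) = -50/429
  n = 4: D(4) = 4(4 + 7/2) = 30; numerator = 3(-50/429) - 3(-1/11) = -1/13; a_4 = (-1/13)/(30) = -1/390
  n = 5: D(5) = 5(5 + 7/2) = 85/2; numerator = 3(-1/390) - 3(-50/429) = 489/1430; a_5 = (489/1430)/(85/2) = 489/60775

r = 3; a_0 = 1; a_1 = 2/3; a_2 = -1/11; a_3 = -50/429; a_4 = -1/390; a_5 = 489/60775


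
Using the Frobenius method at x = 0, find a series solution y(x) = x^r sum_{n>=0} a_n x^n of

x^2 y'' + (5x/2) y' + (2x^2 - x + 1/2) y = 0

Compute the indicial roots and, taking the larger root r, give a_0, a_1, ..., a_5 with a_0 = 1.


Write in Frobenius form y'' + (p(x)/x) y' + (q(x)/x^2) y = 0:
  p(x) = 5/2,  q(x) = 2x^2 - x + 1/2.
Indicial equation: r(r-1) + (5/2) r + (1/2) = 0 -> roots r_1 = -1/2, r_2 = -1.
Take r = r_1 = -1/2. Let y(x) = x^r sum_{n>=0} a_n x^n with a_0 = 1.
Substitute y = x^r sum a_n x^n and match x^{r+n}. The recurrence is
  D(n) a_n - 1 a_{n-1} + 2 a_{n-2} = 0,  where D(n) = (r+n)(r+n-1) + (5/2)(r+n) + (1/2).
  a_n = [1 a_{n-1} - 2 a_{n-2}] / D(n).
Since the indicial polynomial factors as (r - r_1)(r - r_2), D(n) = (r_1 + n - r_1)(r_1 + n - r_2) = n(n + 1/2).
Evaluating step by step (a_0 = 1):
  n = 1: D(1) = 1(1 + 1/2) = 3/2; numerator = 1(1) = 1; a_1 = (1)/(3/2) = 2/3
  n = 2: D(2) = 2(2 + 1/2) = 5; numerator = 1(2/3) - 2(1) = -4/3; a_2 = (-4/3)/(5) = -4/15
  n = 3: D(3) = 3(3 + 1/2) = 21/2; numerator = 1(-4/15) - 2(2/3) = -8/5; a_3 = (-8/5)/(21/2) = -16/105
  n = 4: D(4) = 4(4 + 1/2) = 18; numerator = 1(-16/105) - 2(-4/15) = 8/21; a_4 = (8/21)/(18) = 4/189
  n = 5: D(5) = 5(5 + 1/2) = 55/2; numerator = 1(4/189) - 2(-16/105) = 44/135; a_5 = (44/135)/(55/2) = 8/675

r = -1/2; a_0 = 1; a_1 = 2/3; a_2 = -4/15; a_3 = -16/105; a_4 = 4/189; a_5 = 8/675


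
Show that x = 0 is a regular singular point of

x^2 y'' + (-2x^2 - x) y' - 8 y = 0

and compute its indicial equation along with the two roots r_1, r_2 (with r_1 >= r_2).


Divide by x^2 to reach normal form y'' + P_1(x) y' + P_2(x) y = 0 with P_1(x) = -2 - 1/x and P_2(x) = -8/x^2.
x = 0 is a singular point because the y'-coefficient -2 - 1/x has a pole at x = 0 and the y-coefficient -8/x^2 has a pole at x = 0.
It is a regular singular point because x P_1(x) = p(x) = -2x - 1 and x^2 P_2(x) = q(x) = -8 are polynomials, hence analytic at x = 0.
p(0) = -1,  q(0) = -8.
Indicial equation: r(r-1) + p(0) r + q(0) = 0, i.e. r^2 + (p(0) - 1) r + q(0) = 0, i.e. r^2 - 2 r - 8 = 0.
Discriminant: (-2)^2 - 4(-8) = 36, so r = (2 ± 6)/2.
Solving: r_1 = 4, r_2 = -2.

indicial: r^2 - 2 r - 8 = 0; roots r_1 = 4, r_2 = -2


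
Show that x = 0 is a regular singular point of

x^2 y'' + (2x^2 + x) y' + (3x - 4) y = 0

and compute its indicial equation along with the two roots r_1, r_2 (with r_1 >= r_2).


Divide by x^2 to reach normal form y'' + P_1(x) y' + P_2(x) y = 0 with P_1(x) = 2 + 1/x and P_2(x) = 3/x - 4/x^2.
x = 0 is a singular point because the y'-coefficient 2 + 1/x has a pole at x = 0 and the y-coefficient 3/x - 4/x^2 has a pole at x = 0.
It is a regular singular point because x P_1(x) = p(x) = 2x + 1 and x^2 P_2(x) = q(x) = 3x - 4 are polynomials, hence analytic at x = 0.
p(0) = 1,  q(0) = -4.
Indicial equation: r(r-1) + p(0) r + q(0) = 0, i.e. r^2 + (p(0) - 1) r + q(0) = 0, i.e. r^2 - 4 = 0.
Discriminant: (0)^2 - 4(-4) = 16, so r = (0 ± 4)/2.
Solving: r_1 = 2, r_2 = -2.

indicial: r^2 - 4 = 0; roots r_1 = 2, r_2 = -2


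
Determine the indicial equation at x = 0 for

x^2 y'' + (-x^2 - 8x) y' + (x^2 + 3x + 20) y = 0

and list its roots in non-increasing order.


Divide by x^2 to reach normal form y'' + P_1(x) y' + P_2(x) y = 0 with P_1(x) = -1 - 8/x and P_2(x) = 1 + 3/x + 20/x^2.
x = 0 is a singular point because the y'-coefficient -1 - 8/x has a pole at x = 0 and the y-coefficient 1 + 3/x + 20/x^2 has a pole at x = 0.
It is a regular singular point because x P_1(x) = p(x) = -x - 8 and x^2 P_2(x) = q(x) = x^2 + 3x + 20 are polynomials, hence analytic at x = 0.
p(0) = -8,  q(0) = 20.
Indicial equation: r(r-1) + p(0) r + q(0) = 0, i.e. r^2 + (p(0) - 1) r + q(0) = 0, i.e. r^2 - 9 r + 20 = 0.
Discriminant: (-9)^2 - 4(20) = 1, so r = (9 ± 1)/2.
Solving: r_1 = 5, r_2 = 4.

indicial: r^2 - 9 r + 20 = 0; roots r_1 = 5, r_2 = 4


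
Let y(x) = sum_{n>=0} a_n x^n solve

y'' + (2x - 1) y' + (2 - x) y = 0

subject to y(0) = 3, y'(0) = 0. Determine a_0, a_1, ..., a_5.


Ansatz: y(x) = sum_{n>=0} a_n x^n, so y'(x) = sum_{n>=1} n a_n x^(n-1) and y''(x) = sum_{n>=2} n(n-1) a_n x^(n-2).
Substitute into P(x) y'' + Q(x) y' + R(x) y = 0 with P(x) = 1, Q(x) = 2x - 1, R(x) = 2 - x, and match powers of x.
Initial conditions: a_0 = 3, a_1 = 0.
Setting the coefficient of each power of x to zero and solving order by order (substituting the coefficients already found):
  x^0: 2 a_2 - a_1 + 2 a_0 = 0  ->  2 a_2 = a_1 - 2 a_0 = -6  ->  a_2 = -3
  x^1: 6 a_3 - 2 a_2 + 4 a_1 - a_0 = 0  ->  6 a_3 = 2 a_2 - 4 a_1 + a_0 = -3  ->  a_3 = -1/2
  x^2: 12 a_4 - 3 a_3 + 6 a_2 - a_1 = 0  ->  12 a_4 = 3 a_3 - 6 a_2 + a_1 = 33/2  ->  a_4 = 11/8
  x^3: 20 a_5 - 4 a_4 + 8 a_3 - a_2 = 0  ->  20 a_5 = 4 a_4 - 8 a_3 + a_2 = 13/2  ->  a_5 = 13/40
Truncated series: y(x) = 3 - 3 x^2 - (1/2) x^3 + (11/8) x^4 + (13/40) x^5 + O(x^6).

a_0 = 3; a_1 = 0; a_2 = -3; a_3 = -1/2; a_4 = 11/8; a_5 = 13/40


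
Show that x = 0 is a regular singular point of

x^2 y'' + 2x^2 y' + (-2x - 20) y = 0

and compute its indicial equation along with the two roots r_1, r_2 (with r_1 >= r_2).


Divide by x^2 to reach normal form y'' + P_1(x) y' + P_2(x) y = 0 with P_1(x) = 2 and P_2(x) = -2/x - 20/x^2.
x = 0 is a singular point because the y-coefficient -2/x - 20/x^2 has a pole at x = 0.
It is a regular singular point because x P_1(x) = p(x) = 2x and x^2 P_2(x) = q(x) = -2x - 20 are polynomials, hence analytic at x = 0.
p(0) = 0,  q(0) = -20.
Indicial equation: r(r-1) + p(0) r + q(0) = 0, i.e. r^2 + (p(0) - 1) r + q(0) = 0, i.e. r^2 - 1 r - 20 = 0.
Discriminant: (-1)^2 - 4(-20) = 81, so r = (1 ± 9)/2.
Solving: r_1 = 5, r_2 = -4.

indicial: r^2 - 1 r - 20 = 0; roots r_1 = 5, r_2 = -4


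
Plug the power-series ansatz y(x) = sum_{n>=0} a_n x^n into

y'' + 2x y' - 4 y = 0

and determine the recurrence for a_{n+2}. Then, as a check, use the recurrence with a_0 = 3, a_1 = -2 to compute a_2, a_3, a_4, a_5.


Substitute y = sum_n a_n x^n.
y''(x) has coefficient (n+2)(n+1) a_{n+2} at x^n;
2 x y'(x) has coefficient 2 n a_n at x^n (shift);
-4 y(x) has coefficient -4 a_n at x^n.
Matching x^n: (n+2)(n+1) a_{n+2} + (2n - 4) a_n = 0.
Thus a_{n+2} = (-2n + 4) / ((n+1)(n+2)) * a_n.

Check with a_0 = 3, a_1 = -2 (apply the recurrence for n = 0, 1, 2, 3): a_0 = 3, a_1 = -2, a_2 = 6, a_3 = -2/3, a_4 = 0, a_5 = 1/15.

a_(n+2) = (-2n + 4) / ((n+1)(n+2)) * a_n; check: a_0 = 3, a_1 = -2, a_2 = 6, a_3 = -2/3, a_4 = 0, a_5 = 1/15


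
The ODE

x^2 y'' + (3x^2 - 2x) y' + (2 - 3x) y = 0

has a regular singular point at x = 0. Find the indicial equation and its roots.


Divide by x^2 to reach normal form y'' + P_1(x) y' + P_2(x) y = 0 with P_1(x) = 3 - 2/x and P_2(x) = -3/x + 2/x^2.
x = 0 is a singular point because the y'-coefficient 3 - 2/x has a pole at x = 0 and the y-coefficient -3/x + 2/x^2 has a pole at x = 0.
It is a regular singular point because x P_1(x) = p(x) = 3x - 2 and x^2 P_2(x) = q(x) = 2 - 3x are polynomials, hence analytic at x = 0.
p(0) = -2,  q(0) = 2.
Indicial equation: r(r-1) + p(0) r + q(0) = 0, i.e. r^2 + (p(0) - 1) r + q(0) = 0, i.e. r^2 - 3 r + 2 = 0.
Discriminant: (-3)^2 - 4(2) = 1, so r = (3 ± 1)/2.
Solving: r_1 = 2, r_2 = 1.

indicial: r^2 - 3 r + 2 = 0; roots r_1 = 2, r_2 = 1


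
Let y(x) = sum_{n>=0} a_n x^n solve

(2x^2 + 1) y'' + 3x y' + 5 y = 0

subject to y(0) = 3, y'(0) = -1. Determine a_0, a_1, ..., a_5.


Ansatz: y(x) = sum_{n>=0} a_n x^n, so y'(x) = sum_{n>=1} n a_n x^(n-1) and y''(x) = sum_{n>=2} n(n-1) a_n x^(n-2).
Substitute into P(x) y'' + Q(x) y' + R(x) y = 0 with P(x) = 2x^2 + 1, Q(x) = 3x, R(x) = 5, and match powers of x.
Initial conditions: a_0 = 3, a_1 = -1.
Setting the coefficient of each power of x to zero and solving order by order (substituting the coefficients already found):
  x^0: 2 a_2 + 5 a_0 = 0  ->  2 a_2 = -5 a_0 = -15  ->  a_2 = -15/2
  x^1: 6 a_3 + 8 a_1 = 0  ->  6 a_3 = -8 a_1 = 8  ->  a_3 = 4/3
  x^2: 12 a_4 + 15 a_2 = 0  ->  12 a_4 = -15 a_2 = 225/2  ->  a_4 = 75/8
  x^3: 20 a_5 + 26 a_3 = 0  ->  20 a_5 = -26 a_3 = -104/3  ->  a_5 = -26/15
Truncated series: y(x) = 3 - x - (15/2) x^2 + (4/3) x^3 + (75/8) x^4 - (26/15) x^5 + O(x^6).

a_0 = 3; a_1 = -1; a_2 = -15/2; a_3 = 4/3; a_4 = 75/8; a_5 = -26/15


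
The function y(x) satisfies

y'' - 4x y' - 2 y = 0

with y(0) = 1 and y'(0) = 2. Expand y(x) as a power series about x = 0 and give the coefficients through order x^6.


Ansatz: y(x) = sum_{n>=0} a_n x^n, so y'(x) = sum_{n>=1} n a_n x^(n-1) and y''(x) = sum_{n>=2} n(n-1) a_n x^(n-2).
Substitute into P(x) y'' + Q(x) y' + R(x) y = 0 with P(x) = 1, Q(x) = -4x, R(x) = -2, and match powers of x.
Initial conditions: a_0 = 1, a_1 = 2.
Setting the coefficient of each power of x to zero and solving order by order (substituting the coefficients already found):
  x^0: 2 a_2 - 2 a_0 = 0  ->  2 a_2 = 2 a_0 = 2  ->  a_2 = 1
  x^1: 6 a_3 - 6 a_1 = 0  ->  6 a_3 = 6 a_1 = 12  ->  a_3 = 2
  x^2: 12 a_4 - 10 a_2 = 0  ->  12 a_4 = 10 a_2 = 10  ->  a_4 = 5/6
  x^3: 20 a_5 - 14 a_3 = 0  ->  20 a_5 = 14 a_3 = 28  ->  a_5 = 7/5
  x^4: 30 a_6 - 18 a_4 = 0  ->  30 a_6 = 18 a_4 = 15  ->  a_6 = 1/2
Truncated series: y(x) = 1 + 2 x + x^2 + 2 x^3 + (5/6) x^4 + (7/5) x^5 + (1/2) x^6 + O(x^7).

a_0 = 1; a_1 = 2; a_2 = 1; a_3 = 2; a_4 = 5/6; a_5 = 7/5; a_6 = 1/2
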